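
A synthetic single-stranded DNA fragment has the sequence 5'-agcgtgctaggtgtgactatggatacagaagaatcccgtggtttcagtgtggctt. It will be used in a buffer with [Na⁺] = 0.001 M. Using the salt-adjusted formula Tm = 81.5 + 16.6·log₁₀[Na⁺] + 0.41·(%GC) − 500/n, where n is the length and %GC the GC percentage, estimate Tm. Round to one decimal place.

42.7°C

Length n = 55. G=18, T=16, A=12, C=9
G+C = 27, so %GC = 27/55 × 100 = 49.091%
Salt term: 16.6 × (-3) = -49.8
GC term: 0.41 × 49.091 = 20.127; length term: −500/55 = −9.091
Tm = 81.5 + (-49.8) + 20.127 − 9.091 = 42.736 → 42.7°C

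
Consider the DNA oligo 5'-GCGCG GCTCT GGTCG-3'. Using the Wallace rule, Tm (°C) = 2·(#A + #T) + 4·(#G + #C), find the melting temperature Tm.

54°C

Scanning the sequence gives T=3, G=7, A=0, C=5.
A+T = 3, G+C = 12
Tm = 2(3) + 4(12) = 6 + 48 = 54°C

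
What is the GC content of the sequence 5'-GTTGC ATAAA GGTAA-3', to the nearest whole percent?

Counting bases: T=4, C=1, A=6, G=4
G+C = 4 + 1 = 5 out of 15 bases
%GC = 5/15 × 100 = 33.33% ≈ 33%

33%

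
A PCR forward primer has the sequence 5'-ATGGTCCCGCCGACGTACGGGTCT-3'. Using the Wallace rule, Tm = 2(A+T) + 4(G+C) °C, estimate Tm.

Base counts: A=3, T=5, C=8, G=8
AT pairs contribute 8, GC pairs contribute 16.
Tm = 2(8) + 4(16) = 16 + 64 = 80°C

80°C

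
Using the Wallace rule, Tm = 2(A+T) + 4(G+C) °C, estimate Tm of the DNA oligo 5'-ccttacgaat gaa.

Scanning the sequence gives A=5, C=3, T=3, G=2.
AT pairs contribute 8, GC pairs contribute 5.
Tm = 4·5 + 2·8 = 20 + 16 = 36°C

36°C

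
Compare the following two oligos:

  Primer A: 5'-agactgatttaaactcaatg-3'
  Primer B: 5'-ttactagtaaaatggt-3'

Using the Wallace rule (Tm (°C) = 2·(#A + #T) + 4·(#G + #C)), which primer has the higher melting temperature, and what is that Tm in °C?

Primer A, 52°C

Primer A: A+T=14, G+C=6 → Tm = 2(14)+4(6) = 52°C
Primer B: A+T=12, G+C=4 → Tm = 2(12)+4(4) = 40°C
52°C vs 40°C → primer A is higher.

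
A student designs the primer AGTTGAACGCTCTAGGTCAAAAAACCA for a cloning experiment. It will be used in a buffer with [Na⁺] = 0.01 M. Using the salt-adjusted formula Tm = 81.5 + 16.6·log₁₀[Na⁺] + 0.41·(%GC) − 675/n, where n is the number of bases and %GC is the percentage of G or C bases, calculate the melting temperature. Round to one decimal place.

Length n = 27. Base counts: T=5, A=11, C=6, G=5
G+C = 11, so %GC = 11/27 × 100 = 40.741%
Salt term: 16.6 × (-2) = -33.2
GC term: 0.41 × 40.741 = 16.704; length term: −675/27 = −25
Tm = 81.5 + (-33.2) + 16.704 − 25 = 40.004 → 40.0°C

40.0°C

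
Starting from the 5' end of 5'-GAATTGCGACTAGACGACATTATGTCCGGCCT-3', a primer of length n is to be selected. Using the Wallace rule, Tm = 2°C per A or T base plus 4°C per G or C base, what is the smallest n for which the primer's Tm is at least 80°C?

n = 28

First 27 bases: GAATTGCGACTAGACGACATTATGTCC → Tm = 78°C (< 80°C)
First 28 bases: GAATTGCGACTAGACGACATTATGTCCG → Tm = 82°C (≥ 80°C)
Since every base adds ≥2°C, Tm only increases with n, so the threshold is first crossed at n = 28.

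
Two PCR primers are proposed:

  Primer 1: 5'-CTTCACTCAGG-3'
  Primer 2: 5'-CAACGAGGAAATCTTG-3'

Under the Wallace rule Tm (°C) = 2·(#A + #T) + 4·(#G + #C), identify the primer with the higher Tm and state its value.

Primer 1: A+T=5, G+C=6 → Tm = 2(5)+4(6) = 34°C
Primer 2: A+T=9, G+C=7 → Tm = 2(9)+4(7) = 46°C
34°C vs 46°C → primer 2 is higher.

Primer 2, 46°C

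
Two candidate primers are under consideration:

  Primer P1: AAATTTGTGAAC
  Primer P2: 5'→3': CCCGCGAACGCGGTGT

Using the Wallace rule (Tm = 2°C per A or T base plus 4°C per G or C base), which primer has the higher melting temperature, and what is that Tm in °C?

Primer P2, 56°C

Primer P1: A+T=9, G+C=3 → Tm = 2(9)+4(3) = 30°C
Primer P2: A+T=4, G+C=12 → Tm = 2(4)+4(12) = 56°C
30°C vs 56°C → primer P2 is higher.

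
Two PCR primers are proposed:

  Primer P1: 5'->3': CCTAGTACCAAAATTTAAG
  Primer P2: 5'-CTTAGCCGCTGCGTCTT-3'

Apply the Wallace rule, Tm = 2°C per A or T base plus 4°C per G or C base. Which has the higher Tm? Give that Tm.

Primer P2, 54°C

Primer P1: A+T=13, G+C=6 → Tm = 2(13)+4(6) = 50°C
Primer P2: A+T=7, G+C=10 → Tm = 2(7)+4(10) = 54°C
50°C vs 54°C → primer P2 is higher.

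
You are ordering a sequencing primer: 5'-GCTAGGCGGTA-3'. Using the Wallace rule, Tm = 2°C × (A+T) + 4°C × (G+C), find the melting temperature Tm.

36°C

Scanning the sequence gives G=5, C=2, T=2, A=2.
A+T = 4, G+C = 7
Tm = 2(4) + 4(7) = 8 + 28 = 36°C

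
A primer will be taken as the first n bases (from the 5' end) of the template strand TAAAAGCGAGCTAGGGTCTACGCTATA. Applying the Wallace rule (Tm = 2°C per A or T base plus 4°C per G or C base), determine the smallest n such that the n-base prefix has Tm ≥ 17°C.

First 6 bases: TAAAAG → Tm = 14°C (< 17°C)
First 7 bases: TAAAAGC → Tm = 18°C (≥ 17°C)
Each additional base adds 2°C (A/T) or 4°C (G/C), so Tm is non-decreasing in n; n = 7 is the first length to reach 17°C.

n = 7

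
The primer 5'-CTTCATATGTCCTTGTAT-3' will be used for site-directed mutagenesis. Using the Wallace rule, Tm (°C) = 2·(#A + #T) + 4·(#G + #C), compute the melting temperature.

A=3, C=4, T=9, G=2
AT pairs contribute 12, GC pairs contribute 6.
Tm = 2(12) + 4(6) = 24 + 24 = 48°C

48°C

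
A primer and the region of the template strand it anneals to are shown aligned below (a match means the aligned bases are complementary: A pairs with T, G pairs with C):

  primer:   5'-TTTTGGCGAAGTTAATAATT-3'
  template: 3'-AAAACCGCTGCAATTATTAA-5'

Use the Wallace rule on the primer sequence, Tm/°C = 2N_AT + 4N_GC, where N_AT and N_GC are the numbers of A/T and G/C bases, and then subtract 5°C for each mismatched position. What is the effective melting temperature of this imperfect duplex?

Primer base counts: A=6, T=9, G=4, C=1 → A+T=15, G+C=5
Perfect-match Tm = 2(15) + 4(5) = 30 + 20 = 50°C
Mismatches (positions where the bases are not complementary): 1 (at position 10)
Effective Tm = 50 − 1×5 = 50 − 5 = 45°C

45°C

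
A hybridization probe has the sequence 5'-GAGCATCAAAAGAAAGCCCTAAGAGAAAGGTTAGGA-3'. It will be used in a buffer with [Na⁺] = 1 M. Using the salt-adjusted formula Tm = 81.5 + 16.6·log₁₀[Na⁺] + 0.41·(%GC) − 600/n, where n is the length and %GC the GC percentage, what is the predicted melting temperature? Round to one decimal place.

81.9°C

Length n = 36. G=10, A=17, T=4, C=5
G+C = 15, so %GC = 15/36 × 100 = 41.667%
Salt term: 16.6 × (0) = 0
GC term: 0.41 × 41.667 = 17.083; length term: −600/36 = −16.667
Tm = 81.5 + (0) + 17.083 − 16.667 = 81.916 → 81.9°C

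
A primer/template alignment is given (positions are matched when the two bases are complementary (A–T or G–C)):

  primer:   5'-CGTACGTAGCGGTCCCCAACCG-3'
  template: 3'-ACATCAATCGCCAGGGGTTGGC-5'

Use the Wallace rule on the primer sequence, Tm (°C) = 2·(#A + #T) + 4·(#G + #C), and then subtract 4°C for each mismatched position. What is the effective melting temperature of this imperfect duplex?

Primer base counts: A=4, T=3, G=6, C=9 → A+T=7, G+C=15
Perfect-match Tm = 2(7) + 4(15) = 14 + 60 = 74°C
Mismatches (positions where the bases are not complementary): 3 (at positions 1, 5, 6)
Effective Tm = 74 − 3×4 = 74 − 12 = 62°C

62°C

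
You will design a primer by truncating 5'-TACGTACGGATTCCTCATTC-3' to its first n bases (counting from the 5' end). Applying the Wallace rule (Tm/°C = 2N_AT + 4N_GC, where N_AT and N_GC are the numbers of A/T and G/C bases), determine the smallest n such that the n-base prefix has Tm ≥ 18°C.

n = 7

First 6 bases: TACGTA → Tm = 16°C (< 18°C)
First 7 bases: TACGTAC → Tm = 20°C (≥ 18°C)
Since every base adds ≥2°C, Tm only increases with n, so the threshold is first crossed at n = 7.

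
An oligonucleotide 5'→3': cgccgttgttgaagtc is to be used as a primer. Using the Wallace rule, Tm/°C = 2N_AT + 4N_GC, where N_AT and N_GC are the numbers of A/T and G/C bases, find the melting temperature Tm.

Scanning the sequence gives G=5, T=5, C=4, A=2.
AT pairs contribute 7, GC pairs contribute 9.
Tm = 2×7 + 4×9 = 50°C

50°C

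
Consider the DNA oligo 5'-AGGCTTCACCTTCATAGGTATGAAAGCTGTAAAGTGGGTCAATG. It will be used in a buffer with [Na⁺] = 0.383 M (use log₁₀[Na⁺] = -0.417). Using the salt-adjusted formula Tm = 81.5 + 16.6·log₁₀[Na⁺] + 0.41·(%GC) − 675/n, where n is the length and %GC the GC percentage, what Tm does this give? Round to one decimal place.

76.9°C

Length n = 44. Base counts: T=12, C=7, G=12, A=13
G+C = 19, so %GC = 19/44 × 100 = 43.182%
Salt term: 16.6 × (-0.417) = -6.922
GC term: 0.41 × 43.182 = 17.705; length term: −675/44 = −15.341
Tm = 81.5 + (-6.922) + 17.705 − 15.341 = 76.942 → 76.9°C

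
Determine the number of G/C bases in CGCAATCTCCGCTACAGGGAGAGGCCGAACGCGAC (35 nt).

Base counts: C=12, T=3, G=11, A=9
G+C = 11 + 12 = 23

23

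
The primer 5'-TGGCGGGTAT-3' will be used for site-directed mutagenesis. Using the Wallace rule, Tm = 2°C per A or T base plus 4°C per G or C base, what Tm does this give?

32°C

Counting bases: T=3, A=1, G=5, C=1
A+T = 4, G+C = 6
Tm = 2×4 + 4×6 = 32°C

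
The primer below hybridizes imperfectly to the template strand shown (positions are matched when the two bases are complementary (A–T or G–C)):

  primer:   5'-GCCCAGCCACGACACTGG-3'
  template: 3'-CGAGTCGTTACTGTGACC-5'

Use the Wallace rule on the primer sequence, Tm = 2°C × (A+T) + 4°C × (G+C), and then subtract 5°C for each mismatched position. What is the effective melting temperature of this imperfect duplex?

Primer base counts: A=4, T=1, G=5, C=8 → A+T=5, G+C=13
Perfect-match Tm = 2(5) + 4(13) = 10 + 52 = 62°C
Mismatches (positions where the bases are not complementary): 3 (at positions 3, 8, 10)
Effective Tm = 62 − 3×5 = 62 − 15 = 47°C

47°C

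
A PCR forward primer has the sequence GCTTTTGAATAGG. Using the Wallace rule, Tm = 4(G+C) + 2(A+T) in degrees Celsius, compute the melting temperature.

A=3, C=1, T=5, G=4
AT pairs contribute 8, GC pairs contribute 5.
Tm = 4·5 + 2·8 = 20 + 16 = 36°C

36°C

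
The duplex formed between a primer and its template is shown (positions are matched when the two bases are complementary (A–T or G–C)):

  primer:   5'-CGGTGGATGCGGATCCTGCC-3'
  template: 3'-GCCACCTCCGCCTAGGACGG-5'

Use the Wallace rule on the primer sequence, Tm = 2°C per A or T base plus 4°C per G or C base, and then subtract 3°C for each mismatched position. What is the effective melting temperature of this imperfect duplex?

65°C

Primer base counts: A=2, T=4, G=8, C=6 → A+T=6, G+C=14
Perfect-match Tm = 2(6) + 4(14) = 12 + 56 = 68°C
Mismatches (positions where the bases are not complementary): 1 (at position 8)
Effective Tm = 68 − 1×3 = 68 − 3 = 65°C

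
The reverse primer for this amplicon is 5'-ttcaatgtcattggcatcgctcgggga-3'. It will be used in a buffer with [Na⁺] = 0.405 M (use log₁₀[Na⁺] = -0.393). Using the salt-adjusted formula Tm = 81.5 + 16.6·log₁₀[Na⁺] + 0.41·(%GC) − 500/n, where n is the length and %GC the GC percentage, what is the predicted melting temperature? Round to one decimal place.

77.7°C

Length n = 27. C=6, A=5, T=8, G=8
G+C = 14, so %GC = 14/27 × 100 = 51.852%
Salt term: 16.6 × (-0.393) = -6.524
GC term: 0.41 × 51.852 = 21.259; length term: −500/27 = −18.519
Tm = 81.5 + (-6.524) + 21.259 − 18.519 = 77.716 → 77.7°C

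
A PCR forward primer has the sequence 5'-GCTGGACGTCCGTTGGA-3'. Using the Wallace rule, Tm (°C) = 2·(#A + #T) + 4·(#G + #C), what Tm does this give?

Base counts: A=2, T=4, G=7, C=4
AT pairs contribute 6, GC pairs contribute 11.
Tm = 4·11 + 2·6 = 44 + 12 = 56°C

56°C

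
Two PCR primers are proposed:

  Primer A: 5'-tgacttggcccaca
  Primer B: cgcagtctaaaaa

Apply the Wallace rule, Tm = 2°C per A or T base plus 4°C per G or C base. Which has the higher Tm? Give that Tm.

Primer A, 44°C

Primer A: A+T=6, G+C=8 → Tm = 2(6)+4(8) = 44°C
Primer B: A+T=8, G+C=5 → Tm = 2(8)+4(5) = 36°C
44°C vs 36°C → primer A is higher.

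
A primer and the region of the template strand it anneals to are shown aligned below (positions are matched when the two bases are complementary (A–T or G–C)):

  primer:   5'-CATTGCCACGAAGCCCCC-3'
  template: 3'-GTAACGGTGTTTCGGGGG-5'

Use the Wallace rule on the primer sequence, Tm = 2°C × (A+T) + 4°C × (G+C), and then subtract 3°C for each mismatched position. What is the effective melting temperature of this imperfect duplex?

Primer base counts: A=4, T=2, G=3, C=9 → A+T=6, G+C=12
Perfect-match Tm = 2(6) + 4(12) = 12 + 48 = 60°C
Mismatches (positions where the bases are not complementary): 1 (at position 10)
Effective Tm = 60 − 1×3 = 60 − 3 = 57°C

57°C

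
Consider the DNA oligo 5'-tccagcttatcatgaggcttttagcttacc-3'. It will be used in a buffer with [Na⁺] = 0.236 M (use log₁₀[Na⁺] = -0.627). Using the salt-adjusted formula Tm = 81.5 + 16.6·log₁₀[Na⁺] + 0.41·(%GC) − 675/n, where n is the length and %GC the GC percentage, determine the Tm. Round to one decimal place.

Length n = 30. Base counts: A=6, G=5, T=11, C=8
G+C = 13, so %GC = 13/30 × 100 = 43.333%
Salt term: 16.6 × (-0.627) = -10.408
GC term: 0.41 × 43.333 = 17.767; length term: −675/30 = −22.5
Tm = 81.5 + (-10.408) + 17.767 − 22.5 = 66.359 → 66.4°C

66.4°C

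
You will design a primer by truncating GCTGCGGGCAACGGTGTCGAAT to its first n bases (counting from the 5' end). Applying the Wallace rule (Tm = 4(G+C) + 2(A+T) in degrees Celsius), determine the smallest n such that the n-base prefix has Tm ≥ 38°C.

n = 11

First 10 bases: GCTGCGGGCA → Tm = 36°C (< 38°C)
First 11 bases: GCTGCGGGCAA → Tm = 38°C (≥ 38°C)
Each additional base adds 2°C (A/T) or 4°C (G/C), so Tm is non-decreasing in n; n = 11 is the first length to reach 38°C.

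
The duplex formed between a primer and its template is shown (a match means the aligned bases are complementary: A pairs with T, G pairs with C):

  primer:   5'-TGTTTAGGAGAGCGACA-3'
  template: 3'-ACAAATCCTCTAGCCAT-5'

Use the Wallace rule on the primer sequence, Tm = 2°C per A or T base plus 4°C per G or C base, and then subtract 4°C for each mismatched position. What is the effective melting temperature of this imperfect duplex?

38°C

Primer base counts: A=5, T=4, G=6, C=2 → A+T=9, G+C=8
Perfect-match Tm = 2(9) + 4(8) = 18 + 32 = 50°C
Mismatches (positions where the bases are not complementary): 3 (at positions 12, 15, 16)
Effective Tm = 50 − 3×4 = 50 − 12 = 38°C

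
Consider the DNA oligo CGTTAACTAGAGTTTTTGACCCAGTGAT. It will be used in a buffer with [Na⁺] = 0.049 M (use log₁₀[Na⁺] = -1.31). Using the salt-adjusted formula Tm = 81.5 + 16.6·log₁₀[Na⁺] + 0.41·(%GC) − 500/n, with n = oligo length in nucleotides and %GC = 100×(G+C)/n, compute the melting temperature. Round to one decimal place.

Length n = 28. Base counts: C=5, G=6, T=10, A=7
G+C = 11, so %GC = 11/28 × 100 = 39.286%
Salt term: 16.6 × (-1.31) = -21.746
GC term: 0.41 × 39.286 = 16.107; length term: −500/28 = −17.857
Tm = 81.5 + (-21.746) + 16.107 − 17.857 = 58.004 → 58.0°C

58.0°C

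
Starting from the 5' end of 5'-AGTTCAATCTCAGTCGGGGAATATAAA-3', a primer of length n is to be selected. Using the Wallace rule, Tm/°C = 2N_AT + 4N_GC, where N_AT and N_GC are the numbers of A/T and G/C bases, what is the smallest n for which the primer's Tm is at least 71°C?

First 25 bases: AGTTCAATCTCAGTCGGGGAATATA → Tm = 70°C (< 71°C)
First 26 bases: AGTTCAATCTCAGTCGGGGAATATAA → Tm = 72°C (≥ 71°C)
Since every base adds ≥2°C, Tm only increases with n, so the threshold is first crossed at n = 26.

n = 26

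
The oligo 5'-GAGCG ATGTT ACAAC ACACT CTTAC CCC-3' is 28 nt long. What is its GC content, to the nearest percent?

G=4, C=10, A=8, T=6
G+C = 4 + 10 = 14 out of 28 bases
%GC = 14/28 × 100 = 50% ≈ 50%

50%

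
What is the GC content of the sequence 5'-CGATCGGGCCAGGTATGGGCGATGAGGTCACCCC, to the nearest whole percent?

Base counts: A=6, C=10, G=13, T=5
G+C = 13 + 10 = 23 out of 34 bases
%GC = 23/34 × 100 = 67.65% ≈ 68%

68%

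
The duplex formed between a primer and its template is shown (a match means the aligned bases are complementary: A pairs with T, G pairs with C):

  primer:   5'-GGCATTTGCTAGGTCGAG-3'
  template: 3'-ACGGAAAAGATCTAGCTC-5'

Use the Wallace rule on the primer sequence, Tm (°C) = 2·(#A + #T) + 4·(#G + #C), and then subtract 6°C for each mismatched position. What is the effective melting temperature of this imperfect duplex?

Primer base counts: A=3, T=5, G=7, C=3 → A+T=8, G+C=10
Perfect-match Tm = 2(8) + 4(10) = 16 + 40 = 56°C
Mismatches (positions where the bases are not complementary): 4 (at positions 1, 4, 8, 13)
Effective Tm = 56 − 4×6 = 56 − 24 = 32°C

32°C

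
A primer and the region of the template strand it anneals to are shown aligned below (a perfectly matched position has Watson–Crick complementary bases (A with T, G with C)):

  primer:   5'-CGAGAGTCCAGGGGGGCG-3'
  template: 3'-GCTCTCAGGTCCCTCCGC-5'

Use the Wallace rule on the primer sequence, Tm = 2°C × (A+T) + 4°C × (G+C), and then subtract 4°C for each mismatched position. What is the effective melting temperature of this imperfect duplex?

Primer base counts: A=3, T=1, G=10, C=4 → A+T=4, G+C=14
Perfect-match Tm = 2(4) + 4(14) = 8 + 56 = 64°C
Mismatches (positions where the bases are not complementary): 1 (at position 14)
Effective Tm = 64 − 1×4 = 64 − 4 = 60°C

60°C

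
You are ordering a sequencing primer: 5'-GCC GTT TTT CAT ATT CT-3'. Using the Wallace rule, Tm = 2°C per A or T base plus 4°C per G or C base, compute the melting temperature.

46°C

Counting bases: T=9, G=2, A=2, C=4
So N_AT = 11 and N_GC = 6.
Tm = 2(11) + 4(6) = 22 + 24 = 46°C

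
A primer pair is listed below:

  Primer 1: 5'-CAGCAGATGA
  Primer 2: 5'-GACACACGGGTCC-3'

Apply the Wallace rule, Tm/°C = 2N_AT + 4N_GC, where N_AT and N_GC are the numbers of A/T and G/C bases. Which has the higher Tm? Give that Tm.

Primer 1: A+T=5, G+C=5 → Tm = 2(5)+4(5) = 30°C
Primer 2: A+T=4, G+C=9 → Tm = 2(4)+4(9) = 44°C
30°C vs 44°C → primer 2 is higher.

Primer 2, 44°C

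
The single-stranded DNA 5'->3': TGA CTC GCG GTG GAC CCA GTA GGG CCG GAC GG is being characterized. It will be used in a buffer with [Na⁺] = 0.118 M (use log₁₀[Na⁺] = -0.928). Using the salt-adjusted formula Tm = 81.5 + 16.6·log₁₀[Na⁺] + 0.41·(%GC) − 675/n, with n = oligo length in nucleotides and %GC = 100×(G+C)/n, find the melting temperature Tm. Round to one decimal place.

74.5°C

Length n = 32. Counting bases: T=4, A=5, C=9, G=14
G+C = 23, so %GC = 23/32 × 100 = 71.875%
Salt term: 16.6 × (-0.928) = -15.405
GC term: 0.41 × 71.875 = 29.469; length term: −675/32 = −21.094
Tm = 81.5 + (-15.405) + 29.469 − 21.094 = 74.47 → 74.5°C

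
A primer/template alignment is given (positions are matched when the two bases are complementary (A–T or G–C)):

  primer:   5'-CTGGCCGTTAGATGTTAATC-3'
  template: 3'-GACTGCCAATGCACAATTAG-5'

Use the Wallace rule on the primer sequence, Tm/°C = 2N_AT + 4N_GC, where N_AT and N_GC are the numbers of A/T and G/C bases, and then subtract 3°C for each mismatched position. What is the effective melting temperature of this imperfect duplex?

46°C

Primer base counts: A=4, T=7, G=5, C=4 → A+T=11, G+C=9
Perfect-match Tm = 2(11) + 4(9) = 22 + 36 = 58°C
Mismatches (positions where the bases are not complementary): 4 (at positions 4, 6, 11, 12)
Effective Tm = 58 − 4×3 = 58 − 12 = 46°C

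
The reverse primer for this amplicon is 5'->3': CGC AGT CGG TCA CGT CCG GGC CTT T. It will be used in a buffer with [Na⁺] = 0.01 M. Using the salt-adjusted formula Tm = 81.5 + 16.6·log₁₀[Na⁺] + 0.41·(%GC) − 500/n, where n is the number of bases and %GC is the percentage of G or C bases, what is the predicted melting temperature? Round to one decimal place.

Length n = 25. Counting bases: C=9, T=6, A=2, G=8
G+C = 17, so %GC = 17/25 × 100 = 68%
Salt term: 16.6 × (-2) = -33.2
GC term: 0.41 × 68 = 27.88; length term: −500/25 = −20
Tm = 81.5 + (-33.2) + 27.88 − 20 = 56.18 → 56.2°C

56.2°C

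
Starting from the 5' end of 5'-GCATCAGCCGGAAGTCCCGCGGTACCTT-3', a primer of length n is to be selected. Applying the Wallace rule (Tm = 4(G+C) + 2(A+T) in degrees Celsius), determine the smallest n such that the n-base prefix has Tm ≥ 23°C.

n = 8

First 7 bases: GCATCAG → Tm = 22°C (< 23°C)
First 8 bases: GCATCAGC → Tm = 26°C (≥ 23°C)
Since every base adds ≥2°C, Tm only increases with n, so the threshold is first crossed at n = 8.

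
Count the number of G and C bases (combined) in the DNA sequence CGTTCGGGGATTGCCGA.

Scanning the sequence gives A=2, C=4, T=4, G=7.
Total G or C: 7 + 4 = 11

11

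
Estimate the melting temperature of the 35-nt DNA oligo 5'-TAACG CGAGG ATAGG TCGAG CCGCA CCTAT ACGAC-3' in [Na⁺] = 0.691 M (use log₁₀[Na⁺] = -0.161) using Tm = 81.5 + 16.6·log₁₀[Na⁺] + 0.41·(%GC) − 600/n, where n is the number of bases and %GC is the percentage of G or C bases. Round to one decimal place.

Length n = 35. Counting bases: G=10, A=10, C=10, T=5
G+C = 20, so %GC = 20/35 × 100 = 57.143%
Salt term: 16.6 × (-0.161) = -2.673
GC term: 0.41 × 57.143 = 23.429; length term: −600/35 = −17.143
Tm = 81.5 + (-2.673) + 23.429 − 17.143 = 85.113 → 85.1°C

85.1°C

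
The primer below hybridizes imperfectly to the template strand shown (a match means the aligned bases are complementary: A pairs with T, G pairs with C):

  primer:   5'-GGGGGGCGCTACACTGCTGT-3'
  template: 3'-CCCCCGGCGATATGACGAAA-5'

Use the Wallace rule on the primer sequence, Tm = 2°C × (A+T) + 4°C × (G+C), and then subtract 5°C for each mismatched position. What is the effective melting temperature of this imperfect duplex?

Primer base counts: A=2, T=4, G=9, C=5 → A+T=6, G+C=14
Perfect-match Tm = 2(6) + 4(14) = 12 + 56 = 68°C
Mismatches (positions where the bases are not complementary): 3 (at positions 6, 12, 19)
Effective Tm = 68 − 3×5 = 68 − 15 = 53°C

53°C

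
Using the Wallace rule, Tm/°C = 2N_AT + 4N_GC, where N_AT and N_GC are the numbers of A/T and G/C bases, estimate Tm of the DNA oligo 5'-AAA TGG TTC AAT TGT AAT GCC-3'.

56°C

Scanning the sequence gives C=3, T=7, A=7, G=4.
So N_AT = 14 and N_GC = 7.
Tm = 4·7 + 2·14 = 28 + 28 = 56°C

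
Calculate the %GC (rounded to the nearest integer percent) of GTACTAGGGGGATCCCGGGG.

70%

Base counts: A=3, C=4, T=3, G=10
G+C = 10 + 4 = 14 out of 20 bases
%GC = 14/20 × 100 = 70% ≈ 70%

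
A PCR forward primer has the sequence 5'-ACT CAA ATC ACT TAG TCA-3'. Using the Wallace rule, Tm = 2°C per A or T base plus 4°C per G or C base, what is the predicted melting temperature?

Base counts: G=1, A=7, T=5, C=5
AT pairs contribute 12, GC pairs contribute 6.
Tm = 2×12 + 4×6 = 48°C

48°C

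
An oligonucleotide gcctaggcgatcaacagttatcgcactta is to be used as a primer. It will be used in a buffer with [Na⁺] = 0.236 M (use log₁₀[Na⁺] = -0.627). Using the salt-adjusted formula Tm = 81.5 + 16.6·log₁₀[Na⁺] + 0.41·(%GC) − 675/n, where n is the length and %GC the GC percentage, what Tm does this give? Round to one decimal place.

67.6°C

Length n = 29. A=8, T=7, C=8, G=6
G+C = 14, so %GC = 14/29 × 100 = 48.276%
Salt term: 16.6 × (-0.627) = -10.408
GC term: 0.41 × 48.276 = 19.793; length term: −675/29 = −23.276
Tm = 81.5 + (-10.408) + 19.793 − 23.276 = 67.609 → 67.6°C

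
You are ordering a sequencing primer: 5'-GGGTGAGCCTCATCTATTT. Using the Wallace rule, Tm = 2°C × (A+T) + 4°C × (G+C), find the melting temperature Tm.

A=3, G=5, C=4, T=7
So N_AT = 10 and N_GC = 9.
Tm = 4·9 + 2·10 = 36 + 20 = 56°C

56°C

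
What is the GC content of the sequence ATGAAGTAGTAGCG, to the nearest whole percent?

43%

Base counts: G=5, A=5, C=1, T=3
G+C = 5 + 1 = 6 out of 14 bases
%GC = 6/14 × 100 = 42.86% ≈ 43%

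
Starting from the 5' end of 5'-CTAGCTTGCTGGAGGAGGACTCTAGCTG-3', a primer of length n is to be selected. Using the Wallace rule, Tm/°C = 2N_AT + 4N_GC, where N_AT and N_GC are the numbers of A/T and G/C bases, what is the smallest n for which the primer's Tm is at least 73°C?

First 23 bases: CTAGCTTGCTGGAGGAGGACTCT → Tm = 72°C (< 73°C)
First 24 bases: CTAGCTTGCTGGAGGAGGACTCTA → Tm = 74°C (≥ 73°C)
Each additional base adds 2°C (A/T) or 4°C (G/C), so Tm is non-decreasing in n; n = 24 is the first length to reach 73°C.

n = 24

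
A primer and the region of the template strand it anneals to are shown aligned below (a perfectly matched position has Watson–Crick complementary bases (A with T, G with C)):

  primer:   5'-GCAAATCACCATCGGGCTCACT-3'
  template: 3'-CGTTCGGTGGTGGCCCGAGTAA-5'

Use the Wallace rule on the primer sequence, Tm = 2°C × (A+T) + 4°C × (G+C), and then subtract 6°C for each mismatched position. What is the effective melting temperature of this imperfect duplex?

44°C

Primer base counts: A=6, T=4, G=4, C=8 → A+T=10, G+C=12
Perfect-match Tm = 2(10) + 4(12) = 20 + 48 = 68°C
Mismatches (positions where the bases are not complementary): 4 (at positions 5, 6, 12, 21)
Effective Tm = 68 − 4×6 = 68 − 24 = 44°C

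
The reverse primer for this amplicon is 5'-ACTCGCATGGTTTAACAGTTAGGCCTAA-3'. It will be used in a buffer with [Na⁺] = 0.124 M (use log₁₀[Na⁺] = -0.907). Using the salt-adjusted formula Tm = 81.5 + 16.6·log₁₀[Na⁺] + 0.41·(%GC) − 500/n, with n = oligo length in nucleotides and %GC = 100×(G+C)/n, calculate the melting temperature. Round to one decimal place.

Length n = 28. Scanning the sequence gives C=6, A=8, T=8, G=6.
G+C = 12, so %GC = 12/28 × 100 = 42.857%
Salt term: 16.6 × (-0.907) = -15.056
GC term: 0.41 × 42.857 = 17.571; length term: −500/28 = −17.857
Tm = 81.5 + (-15.056) + 17.571 − 17.857 = 66.158 → 66.2°C

66.2°C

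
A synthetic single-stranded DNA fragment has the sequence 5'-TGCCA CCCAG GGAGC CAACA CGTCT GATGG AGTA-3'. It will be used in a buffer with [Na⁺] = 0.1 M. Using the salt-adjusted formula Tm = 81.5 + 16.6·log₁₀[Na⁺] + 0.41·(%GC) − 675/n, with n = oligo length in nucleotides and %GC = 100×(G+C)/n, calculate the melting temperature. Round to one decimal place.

Length n = 34. Scanning the sequence gives A=9, G=10, C=10, T=5.
G+C = 20, so %GC = 20/34 × 100 = 58.824%
Salt term: 16.6 × (-1) = -16.6
GC term: 0.41 × 58.824 = 24.118; length term: −675/34 = −19.853
Tm = 81.5 + (-16.6) + 24.118 − 19.853 = 69.165 → 69.2°C

69.2°C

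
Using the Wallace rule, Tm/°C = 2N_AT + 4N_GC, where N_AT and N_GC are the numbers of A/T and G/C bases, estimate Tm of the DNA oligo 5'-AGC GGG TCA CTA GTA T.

Base counts: C=3, G=5, A=4, T=4
A+T = 8, G+C = 8
Tm = 2(8) + 4(8) = 16 + 32 = 48°C

48°C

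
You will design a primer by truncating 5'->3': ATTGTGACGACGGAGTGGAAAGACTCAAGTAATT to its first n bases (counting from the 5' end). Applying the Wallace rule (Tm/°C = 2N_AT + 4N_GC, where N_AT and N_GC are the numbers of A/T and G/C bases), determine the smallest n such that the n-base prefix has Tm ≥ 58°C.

First 18 bases: ATTGTGACGACGGAGTGG → Tm = 56°C (< 58°C)
First 19 bases: ATTGTGACGACGGAGTGGA → Tm = 58°C (≥ 58°C)
Each additional base adds 2°C (A/T) or 4°C (G/C), so Tm is non-decreasing in n; n = 19 is the first length to reach 58°C.

n = 19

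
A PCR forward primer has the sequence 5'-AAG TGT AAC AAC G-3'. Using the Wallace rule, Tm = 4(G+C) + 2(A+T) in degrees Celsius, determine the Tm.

36°C

Counting bases: A=6, T=2, G=3, C=2
So N_AT = 8 and N_GC = 5.
Tm = 2(8) + 4(5) = 16 + 20 = 36°C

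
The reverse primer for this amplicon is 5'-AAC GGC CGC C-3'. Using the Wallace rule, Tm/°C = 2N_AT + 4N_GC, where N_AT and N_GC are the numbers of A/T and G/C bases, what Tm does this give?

36°C

Base counts: T=0, A=2, G=3, C=5
A+T = 2, G+C = 8
Tm = 2×2 + 4×8 = 36°C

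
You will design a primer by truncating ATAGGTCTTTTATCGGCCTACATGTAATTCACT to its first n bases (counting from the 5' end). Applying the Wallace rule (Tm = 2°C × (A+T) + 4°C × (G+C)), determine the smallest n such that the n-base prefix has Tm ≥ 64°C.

First 22 bases: ATAGGTCTTTTATCGGCCTACA → Tm = 62°C (< 64°C)
First 23 bases: ATAGGTCTTTTATCGGCCTACAT → Tm = 64°C (≥ 64°C)
Each additional base adds 2°C (A/T) or 4°C (G/C), so Tm is non-decreasing in n; n = 23 is the first length to reach 64°C.

n = 23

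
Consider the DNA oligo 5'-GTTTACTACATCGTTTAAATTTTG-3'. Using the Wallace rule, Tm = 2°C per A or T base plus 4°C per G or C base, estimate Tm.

Counting bases: T=12, A=6, C=3, G=3
AT pairs contribute 18, GC pairs contribute 6.
Tm = 2×18 + 4×6 = 60°C

60°C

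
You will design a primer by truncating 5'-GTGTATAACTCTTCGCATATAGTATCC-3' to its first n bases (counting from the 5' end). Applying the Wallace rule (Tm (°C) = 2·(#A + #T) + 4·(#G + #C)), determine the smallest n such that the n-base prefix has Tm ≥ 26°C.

n = 10

First 9 bases: GTGTATAAC → Tm = 24°C (< 26°C)
First 10 bases: GTGTATAACT → Tm = 26°C (≥ 26°C)
Since every base adds ≥2°C, Tm only increases with n, so the threshold is first crossed at n = 10.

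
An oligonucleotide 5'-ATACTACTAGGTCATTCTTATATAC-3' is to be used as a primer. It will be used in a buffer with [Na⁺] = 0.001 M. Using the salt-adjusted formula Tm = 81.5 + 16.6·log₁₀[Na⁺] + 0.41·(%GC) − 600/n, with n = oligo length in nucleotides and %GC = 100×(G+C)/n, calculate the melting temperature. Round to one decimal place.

Length n = 25. Base counts: G=2, A=8, C=5, T=10
G+C = 7, so %GC = 7/25 × 100 = 28%
Salt term: 16.6 × (-3) = -49.8
GC term: 0.41 × 28 = 11.48; length term: −600/25 = −24
Tm = 81.5 + (-49.8) + 11.48 − 24 = 19.18 → 19.2°C

19.2°C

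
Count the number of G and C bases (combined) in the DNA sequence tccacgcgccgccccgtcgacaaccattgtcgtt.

22

Counting bases: G=7, T=7, A=5, C=15
Total G or C: 7 + 15 = 22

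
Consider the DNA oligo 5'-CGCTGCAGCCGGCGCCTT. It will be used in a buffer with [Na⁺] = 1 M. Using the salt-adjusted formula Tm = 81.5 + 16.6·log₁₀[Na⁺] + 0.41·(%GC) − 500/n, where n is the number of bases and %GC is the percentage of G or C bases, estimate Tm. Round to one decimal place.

Length n = 18. Scanning the sequence gives C=8, T=3, A=1, G=6.
G+C = 14, so %GC = 14/18 × 100 = 77.778%
Salt term: 16.6 × (0) = 0
GC term: 0.41 × 77.778 = 31.889; length term: −500/18 = −27.778
Tm = 81.5 + (0) + 31.889 − 27.778 = 85.611 → 85.6°C

85.6°C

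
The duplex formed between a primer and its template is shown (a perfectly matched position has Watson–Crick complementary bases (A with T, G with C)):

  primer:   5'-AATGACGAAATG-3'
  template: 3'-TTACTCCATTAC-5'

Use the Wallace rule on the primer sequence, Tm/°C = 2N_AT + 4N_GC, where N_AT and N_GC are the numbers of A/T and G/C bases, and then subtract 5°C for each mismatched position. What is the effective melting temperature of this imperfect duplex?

22°C

Primer base counts: A=6, T=2, G=3, C=1 → A+T=8, G+C=4
Perfect-match Tm = 2(8) + 4(4) = 16 + 16 = 32°C
Mismatches (positions where the bases are not complementary): 2 (at positions 6, 8)
Effective Tm = 32 − 2×5 = 32 − 10 = 22°C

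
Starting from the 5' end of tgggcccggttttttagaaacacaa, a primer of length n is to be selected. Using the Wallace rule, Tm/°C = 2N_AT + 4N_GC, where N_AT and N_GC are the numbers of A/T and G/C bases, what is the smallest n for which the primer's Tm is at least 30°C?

First 7 bases: TGGGCCC → Tm = 26°C (< 30°C)
First 8 bases: TGGGCCCG → Tm = 30°C (≥ 30°C)
Since every base adds ≥2°C, Tm only increases with n, so the threshold is first crossed at n = 8.

n = 8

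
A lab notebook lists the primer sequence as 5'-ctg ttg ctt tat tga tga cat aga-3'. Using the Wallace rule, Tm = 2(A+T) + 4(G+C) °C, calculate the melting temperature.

64°C

Base counts: T=10, G=5, A=6, C=3
A+T = 16, G+C = 8
Tm = 2(16) + 4(8) = 32 + 32 = 64°C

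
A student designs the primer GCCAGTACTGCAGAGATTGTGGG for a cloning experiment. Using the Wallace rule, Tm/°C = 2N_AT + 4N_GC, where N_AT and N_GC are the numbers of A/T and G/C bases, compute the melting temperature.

72°C

Base counts: T=5, G=9, C=4, A=5
A+T = 10, G+C = 13
Tm = 4·13 + 2·10 = 52 + 20 = 72°C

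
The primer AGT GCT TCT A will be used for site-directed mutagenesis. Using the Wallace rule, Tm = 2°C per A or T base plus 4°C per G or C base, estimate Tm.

Base counts: G=2, A=2, T=4, C=2
AT pairs contribute 6, GC pairs contribute 4.
Tm = 4·4 + 2·6 = 16 + 12 = 28°C

28°C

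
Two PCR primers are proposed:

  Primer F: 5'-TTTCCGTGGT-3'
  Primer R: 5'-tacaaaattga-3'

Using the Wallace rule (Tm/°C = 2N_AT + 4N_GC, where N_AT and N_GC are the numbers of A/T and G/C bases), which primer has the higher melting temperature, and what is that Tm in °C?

Primer F, 30°C

Primer F: A+T=5, G+C=5 → Tm = 2(5)+4(5) = 30°C
Primer R: A+T=9, G+C=2 → Tm = 2(9)+4(2) = 26°C
30°C vs 26°C → primer F is higher.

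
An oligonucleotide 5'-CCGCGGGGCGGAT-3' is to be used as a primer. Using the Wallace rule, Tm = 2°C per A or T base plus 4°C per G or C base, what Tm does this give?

Base counts: A=1, G=7, T=1, C=4
A+T = 2, G+C = 11
Tm = 2(2) + 4(11) = 4 + 44 = 48°C

48°C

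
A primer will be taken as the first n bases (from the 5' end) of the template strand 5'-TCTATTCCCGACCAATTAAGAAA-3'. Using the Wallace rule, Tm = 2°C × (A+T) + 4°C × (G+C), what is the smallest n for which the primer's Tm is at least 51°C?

n = 19

First 18 bases: TCTATTCCCGACCAATTA → Tm = 50°C (< 51°C)
First 19 bases: TCTATTCCCGACCAATTAA → Tm = 52°C (≥ 51°C)
Since every base adds ≥2°C, Tm only increases with n, so the threshold is first crossed at n = 19.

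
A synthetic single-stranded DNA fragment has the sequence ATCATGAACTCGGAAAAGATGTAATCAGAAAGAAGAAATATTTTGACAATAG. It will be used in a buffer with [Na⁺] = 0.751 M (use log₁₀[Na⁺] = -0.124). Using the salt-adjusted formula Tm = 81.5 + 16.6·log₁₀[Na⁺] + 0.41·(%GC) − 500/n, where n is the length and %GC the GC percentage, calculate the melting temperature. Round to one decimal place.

Length n = 52. Counting bases: A=25, C=5, G=10, T=12
G+C = 15, so %GC = 15/52 × 100 = 28.846%
Salt term: 16.6 × (-0.124) = -2.058
GC term: 0.41 × 28.846 = 11.827; length term: −500/52 = −9.615
Tm = 81.5 + (-2.058) + 11.827 − 9.615 = 81.654 → 81.7°C

81.7°C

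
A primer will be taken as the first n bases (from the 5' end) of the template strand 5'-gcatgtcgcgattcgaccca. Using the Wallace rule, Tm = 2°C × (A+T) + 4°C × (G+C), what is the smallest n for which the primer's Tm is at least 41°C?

n = 14

First 13 bases: GCATGTCGCGATT → Tm = 40°C (< 41°C)
First 14 bases: GCATGTCGCGATTC → Tm = 44°C (≥ 41°C)
Each additional base adds 2°C (A/T) or 4°C (G/C), so Tm is non-decreasing in n; n = 14 is the first length to reach 41°C.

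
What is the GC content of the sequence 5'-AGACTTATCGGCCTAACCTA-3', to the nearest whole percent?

Base counts: T=5, G=3, C=6, A=6
G+C = 3 + 6 = 9 out of 20 bases
%GC = 9/20 × 100 = 45% ≈ 45%

45%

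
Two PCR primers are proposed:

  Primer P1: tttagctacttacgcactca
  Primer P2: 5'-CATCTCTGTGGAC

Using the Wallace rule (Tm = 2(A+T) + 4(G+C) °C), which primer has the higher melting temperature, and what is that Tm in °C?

Primer P1, 56°C

Primer P1: A+T=12, G+C=8 → Tm = 2(12)+4(8) = 56°C
Primer P2: A+T=6, G+C=7 → Tm = 2(6)+4(7) = 40°C
56°C vs 40°C → primer P1 is higher.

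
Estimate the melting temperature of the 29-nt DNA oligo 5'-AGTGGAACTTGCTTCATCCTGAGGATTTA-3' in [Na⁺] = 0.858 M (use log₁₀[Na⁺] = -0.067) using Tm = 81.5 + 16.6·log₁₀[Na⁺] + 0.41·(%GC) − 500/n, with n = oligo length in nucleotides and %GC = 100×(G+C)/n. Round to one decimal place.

80.1°C

Length n = 29. T=10, A=7, G=7, C=5
G+C = 12, so %GC = 12/29 × 100 = 41.379%
Salt term: 16.6 × (-0.067) = -1.112
GC term: 0.41 × 41.379 = 16.965; length term: −500/29 = −17.241
Tm = 81.5 + (-1.112) + 16.965 − 17.241 = 80.112 → 80.1°C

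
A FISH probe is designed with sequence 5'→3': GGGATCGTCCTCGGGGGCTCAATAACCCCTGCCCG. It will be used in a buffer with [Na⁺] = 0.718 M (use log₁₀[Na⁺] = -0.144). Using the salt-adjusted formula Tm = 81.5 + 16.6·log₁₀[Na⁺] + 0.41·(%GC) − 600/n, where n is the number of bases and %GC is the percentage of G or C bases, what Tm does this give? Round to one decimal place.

90.1°C

Length n = 35. Base counts: T=6, A=5, C=13, G=11
G+C = 24, so %GC = 24/35 × 100 = 68.571%
Salt term: 16.6 × (-0.144) = -2.39
GC term: 0.41 × 68.571 = 28.114; length term: −600/35 = −17.143
Tm = 81.5 + (-2.39) + 28.114 − 17.143 = 90.081 → 90.1°C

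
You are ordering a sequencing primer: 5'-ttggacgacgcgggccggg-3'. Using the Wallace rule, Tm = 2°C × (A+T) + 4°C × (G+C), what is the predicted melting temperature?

68°C

Scanning the sequence gives T=2, A=2, G=10, C=5.
So N_AT = 4 and N_GC = 15.
Tm = 2(4) + 4(15) = 8 + 60 = 68°C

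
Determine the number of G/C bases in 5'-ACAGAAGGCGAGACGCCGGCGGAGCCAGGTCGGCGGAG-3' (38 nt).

Base counts: A=9, T=1, C=10, G=18
Total G or C: 18 + 10 = 28

28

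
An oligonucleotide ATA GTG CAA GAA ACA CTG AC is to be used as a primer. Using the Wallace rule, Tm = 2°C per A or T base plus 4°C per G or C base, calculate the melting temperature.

Base counts: T=3, G=4, C=4, A=9
A+T = 12, G+C = 8
Tm = 2×12 + 4×8 = 56°C

56°C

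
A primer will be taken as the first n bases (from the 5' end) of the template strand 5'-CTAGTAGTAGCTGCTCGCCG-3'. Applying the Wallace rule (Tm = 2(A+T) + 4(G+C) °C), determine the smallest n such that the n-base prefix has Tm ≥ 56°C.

First 17 bases: CTAGTAGTAGCTGCTCG → Tm = 52°C (< 56°C)
First 18 bases: CTAGTAGTAGCTGCTCGC → Tm = 56°C (≥ 56°C)
Since every base adds ≥2°C, Tm only increases with n, so the threshold is first crossed at n = 18.

n = 18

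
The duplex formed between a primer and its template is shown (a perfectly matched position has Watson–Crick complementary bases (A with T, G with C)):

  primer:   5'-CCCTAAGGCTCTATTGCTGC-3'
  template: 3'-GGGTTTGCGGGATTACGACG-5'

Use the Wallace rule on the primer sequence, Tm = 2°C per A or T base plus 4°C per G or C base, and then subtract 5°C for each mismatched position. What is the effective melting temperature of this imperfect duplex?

Primer base counts: A=3, T=6, G=4, C=7 → A+T=9, G+C=11
Perfect-match Tm = 2(9) + 4(11) = 18 + 44 = 62°C
Mismatches (positions where the bases are not complementary): 4 (at positions 4, 7, 10, 14)
Effective Tm = 62 − 4×5 = 62 − 20 = 42°C

42°C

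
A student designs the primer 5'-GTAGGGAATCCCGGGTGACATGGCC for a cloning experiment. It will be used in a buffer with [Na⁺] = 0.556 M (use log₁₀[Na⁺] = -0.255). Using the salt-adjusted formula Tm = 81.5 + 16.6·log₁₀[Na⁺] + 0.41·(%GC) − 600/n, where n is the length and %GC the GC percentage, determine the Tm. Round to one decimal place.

Length n = 25. A=5, G=10, T=4, C=6
G+C = 16, so %GC = 16/25 × 100 = 64%
Salt term: 16.6 × (-0.255) = -4.233
GC term: 0.41 × 64 = 26.24; length term: −600/25 = −24
Tm = 81.5 + (-4.233) + 26.24 − 24 = 79.507 → 79.5°C

79.5°C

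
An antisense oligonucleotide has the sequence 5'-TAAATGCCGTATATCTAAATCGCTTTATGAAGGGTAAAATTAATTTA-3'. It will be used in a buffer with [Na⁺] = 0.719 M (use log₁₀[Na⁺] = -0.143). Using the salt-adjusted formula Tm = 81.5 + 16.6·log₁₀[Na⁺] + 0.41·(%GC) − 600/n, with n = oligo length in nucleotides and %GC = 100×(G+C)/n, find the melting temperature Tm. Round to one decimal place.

76.8°C

Length n = 47. Counting bases: C=5, G=7, T=17, A=18
G+C = 12, so %GC = 12/47 × 100 = 25.532%
Salt term: 16.6 × (-0.143) = -2.374
GC term: 0.41 × 25.532 = 10.468; length term: −600/47 = −12.766
Tm = 81.5 + (-2.374) + 10.468 − 12.766 = 76.828 → 76.8°C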